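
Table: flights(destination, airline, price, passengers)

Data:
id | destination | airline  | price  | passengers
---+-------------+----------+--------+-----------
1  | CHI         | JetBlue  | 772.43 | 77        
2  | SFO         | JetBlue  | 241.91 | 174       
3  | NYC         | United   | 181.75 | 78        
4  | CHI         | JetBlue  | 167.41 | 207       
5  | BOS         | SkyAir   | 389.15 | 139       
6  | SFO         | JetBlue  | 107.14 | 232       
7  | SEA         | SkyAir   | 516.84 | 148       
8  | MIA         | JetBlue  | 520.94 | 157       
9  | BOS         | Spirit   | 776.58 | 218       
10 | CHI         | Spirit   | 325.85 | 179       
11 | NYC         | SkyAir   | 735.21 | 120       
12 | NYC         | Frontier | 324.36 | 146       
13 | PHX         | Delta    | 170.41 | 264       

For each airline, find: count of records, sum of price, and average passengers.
SELECT airline,
       COUNT(*) as cnt,
       SUM(price) as total_price,
       AVG(passengers) as avg_passengers
FROM flights
GROUP BY airline

Result:
  Delta: 1 records, 170.41 total price, 264.00 avg passengers
  Frontier: 1 records, 324.36 total price, 146.00 avg passengers
  JetBlue: 5 records, 1809.83 total price, 169.40 avg passengers
  SkyAir: 3 records, 1641.20 total price, 135.67 avg passengers
  Spirit: 2 records, 1102.43 total price, 198.50 avg passengers
  United: 1 records, 181.75 total price, 78.00 avg passengers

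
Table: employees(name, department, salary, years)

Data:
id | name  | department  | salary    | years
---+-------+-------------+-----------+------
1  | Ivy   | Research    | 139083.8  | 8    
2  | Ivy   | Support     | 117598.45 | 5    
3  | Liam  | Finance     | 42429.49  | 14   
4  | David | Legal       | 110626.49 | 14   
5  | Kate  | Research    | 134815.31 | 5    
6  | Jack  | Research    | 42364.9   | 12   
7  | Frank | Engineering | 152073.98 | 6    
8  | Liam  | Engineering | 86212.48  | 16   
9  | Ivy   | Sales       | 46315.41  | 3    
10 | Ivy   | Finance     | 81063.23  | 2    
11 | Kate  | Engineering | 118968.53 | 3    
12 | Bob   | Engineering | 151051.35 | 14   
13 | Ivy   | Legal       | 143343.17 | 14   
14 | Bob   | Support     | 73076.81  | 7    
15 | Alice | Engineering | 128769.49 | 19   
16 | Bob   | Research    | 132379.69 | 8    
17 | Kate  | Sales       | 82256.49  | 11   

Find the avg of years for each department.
SELECT department, AVG(years) as result
FROM employees
GROUP BY department

Result:
  Engineering: 11.60
  Finance: 8.00
  Legal: 14.00
  Research: 8.25
  Sales: 7.00
  Support: 6.00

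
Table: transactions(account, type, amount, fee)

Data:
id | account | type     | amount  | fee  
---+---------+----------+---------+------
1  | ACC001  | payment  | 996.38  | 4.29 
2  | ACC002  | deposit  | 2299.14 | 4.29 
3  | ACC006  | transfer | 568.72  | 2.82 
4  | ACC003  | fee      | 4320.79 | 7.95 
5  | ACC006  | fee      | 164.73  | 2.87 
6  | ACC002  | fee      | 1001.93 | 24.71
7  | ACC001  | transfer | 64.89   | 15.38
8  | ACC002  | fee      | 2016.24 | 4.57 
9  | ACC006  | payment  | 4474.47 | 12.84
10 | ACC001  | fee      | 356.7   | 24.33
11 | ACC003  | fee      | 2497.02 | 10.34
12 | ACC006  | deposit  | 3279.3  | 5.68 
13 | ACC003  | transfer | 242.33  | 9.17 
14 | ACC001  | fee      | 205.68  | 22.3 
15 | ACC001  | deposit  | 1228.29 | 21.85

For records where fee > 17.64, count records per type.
SELECT type, COUNT(*)
FROM transactions
WHERE fee > 17.64
GROUP BY type

Note: WHERE filters rows before grouping.

Result:
  deposit: 1
  fee: 3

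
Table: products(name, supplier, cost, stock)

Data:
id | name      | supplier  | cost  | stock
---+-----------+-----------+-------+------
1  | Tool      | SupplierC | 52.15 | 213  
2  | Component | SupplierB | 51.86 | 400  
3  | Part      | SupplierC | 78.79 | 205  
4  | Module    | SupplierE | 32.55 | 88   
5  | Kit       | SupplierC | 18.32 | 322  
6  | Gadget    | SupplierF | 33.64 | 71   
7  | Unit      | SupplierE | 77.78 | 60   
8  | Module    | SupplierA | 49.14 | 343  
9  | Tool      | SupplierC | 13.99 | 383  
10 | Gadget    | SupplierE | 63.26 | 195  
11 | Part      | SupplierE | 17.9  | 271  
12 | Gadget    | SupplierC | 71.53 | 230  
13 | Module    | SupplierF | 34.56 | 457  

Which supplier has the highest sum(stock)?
SELECT supplier, SUM(stock) as val
FROM products
GROUP BY supplier
ORDER BY val DESC
LIMIT 1

Result: SupplierC with sum(stock) = 1353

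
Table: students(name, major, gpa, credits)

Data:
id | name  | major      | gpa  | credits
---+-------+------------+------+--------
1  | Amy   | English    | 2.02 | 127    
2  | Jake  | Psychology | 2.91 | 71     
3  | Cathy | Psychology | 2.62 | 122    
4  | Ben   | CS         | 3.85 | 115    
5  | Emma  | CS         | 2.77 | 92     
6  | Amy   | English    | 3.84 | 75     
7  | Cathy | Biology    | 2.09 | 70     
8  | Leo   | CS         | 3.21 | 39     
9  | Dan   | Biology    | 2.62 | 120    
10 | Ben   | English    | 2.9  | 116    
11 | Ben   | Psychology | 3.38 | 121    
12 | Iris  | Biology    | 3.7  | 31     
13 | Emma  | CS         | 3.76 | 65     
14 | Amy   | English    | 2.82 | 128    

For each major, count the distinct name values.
SELECT major, COUNT(DISTINCT name)
FROM students
GROUP BY major

Result:
  Biology: 3 distinct
  CS: 3 distinct
  English: 2 distinct
  Psychology: 3 distinct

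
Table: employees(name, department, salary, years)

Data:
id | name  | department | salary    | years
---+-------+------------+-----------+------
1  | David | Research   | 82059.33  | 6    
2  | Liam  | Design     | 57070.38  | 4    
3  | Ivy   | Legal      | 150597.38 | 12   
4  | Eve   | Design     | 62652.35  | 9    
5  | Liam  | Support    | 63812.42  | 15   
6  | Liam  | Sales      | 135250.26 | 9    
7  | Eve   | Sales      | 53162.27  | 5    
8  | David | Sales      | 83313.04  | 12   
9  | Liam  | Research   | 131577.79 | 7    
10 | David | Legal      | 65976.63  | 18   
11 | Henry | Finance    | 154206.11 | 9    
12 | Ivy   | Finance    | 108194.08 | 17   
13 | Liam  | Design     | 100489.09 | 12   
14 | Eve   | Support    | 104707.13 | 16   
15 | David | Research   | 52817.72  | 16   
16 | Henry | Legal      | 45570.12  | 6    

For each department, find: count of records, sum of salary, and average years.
SELECT department,
       COUNT(*) as cnt,
       SUM(salary) as total_salary,
       AVG(years) as avg_years
FROM employees
GROUP BY department

Result:
  Design: 3 records, 220211.82 total salary, 8.33 avg years
  Finance: 2 records, 262400.19 total salary, 13.00 avg years
  Legal: 3 records, 262144.13 total salary, 12.00 avg years
  Research: 3 records, 266454.84 total salary, 9.67 avg years
  Sales: 3 records, 271725.57 total salary, 8.67 avg years
  Support: 2 records, 168519.55 total salary, 15.50 avg years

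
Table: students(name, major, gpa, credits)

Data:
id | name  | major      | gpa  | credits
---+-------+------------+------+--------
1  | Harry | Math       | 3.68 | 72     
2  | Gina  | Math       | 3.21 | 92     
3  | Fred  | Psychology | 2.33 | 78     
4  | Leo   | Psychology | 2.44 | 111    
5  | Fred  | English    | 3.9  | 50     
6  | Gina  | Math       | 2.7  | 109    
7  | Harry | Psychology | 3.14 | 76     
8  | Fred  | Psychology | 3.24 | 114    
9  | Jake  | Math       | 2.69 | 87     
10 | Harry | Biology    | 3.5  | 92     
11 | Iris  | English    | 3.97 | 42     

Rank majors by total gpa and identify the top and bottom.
SELECT major, SUM(gpa)
FROM students
GROUP BY major
ORDER BY SUM(gpa)

All groups:
  Biology: 3.50
  English: 7.87
  Psychology: 11.15
  Math: 12.28

Highest: Math (12.28)
Lowest: Biology (3.50)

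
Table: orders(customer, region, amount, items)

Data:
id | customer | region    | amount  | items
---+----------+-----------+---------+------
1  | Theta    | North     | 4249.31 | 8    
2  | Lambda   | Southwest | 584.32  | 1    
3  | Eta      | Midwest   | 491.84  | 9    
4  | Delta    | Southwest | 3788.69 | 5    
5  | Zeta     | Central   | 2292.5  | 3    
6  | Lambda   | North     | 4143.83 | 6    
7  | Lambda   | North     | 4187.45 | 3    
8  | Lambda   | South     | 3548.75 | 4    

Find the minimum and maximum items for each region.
SELECT region, MIN(items), MAX(items)
FROM orders
GROUP BY region

Result:
  Central: min=3, max=3
  Midwest: min=9, max=9
  North: min=3, max=8
  South: min=4, max=4
  Southwest: min=1, max=5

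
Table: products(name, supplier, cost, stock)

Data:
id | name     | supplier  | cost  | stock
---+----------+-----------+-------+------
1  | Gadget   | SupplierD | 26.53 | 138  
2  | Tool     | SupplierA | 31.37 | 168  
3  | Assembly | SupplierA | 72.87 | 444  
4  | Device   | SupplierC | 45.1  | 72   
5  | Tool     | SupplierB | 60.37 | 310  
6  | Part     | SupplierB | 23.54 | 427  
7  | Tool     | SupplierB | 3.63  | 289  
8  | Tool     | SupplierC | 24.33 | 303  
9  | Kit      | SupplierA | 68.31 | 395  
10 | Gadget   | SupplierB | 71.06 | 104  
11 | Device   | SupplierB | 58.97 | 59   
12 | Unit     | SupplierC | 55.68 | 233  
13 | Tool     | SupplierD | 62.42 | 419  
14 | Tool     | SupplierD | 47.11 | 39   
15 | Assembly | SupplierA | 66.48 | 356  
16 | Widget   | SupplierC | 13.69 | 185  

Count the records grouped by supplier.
SELECT supplier, COUNT(*) as count
FROM products
GROUP BY supplier

Result:
  SupplierA: 4
  SupplierB: 5
  SupplierC: 4
  SupplierD: 3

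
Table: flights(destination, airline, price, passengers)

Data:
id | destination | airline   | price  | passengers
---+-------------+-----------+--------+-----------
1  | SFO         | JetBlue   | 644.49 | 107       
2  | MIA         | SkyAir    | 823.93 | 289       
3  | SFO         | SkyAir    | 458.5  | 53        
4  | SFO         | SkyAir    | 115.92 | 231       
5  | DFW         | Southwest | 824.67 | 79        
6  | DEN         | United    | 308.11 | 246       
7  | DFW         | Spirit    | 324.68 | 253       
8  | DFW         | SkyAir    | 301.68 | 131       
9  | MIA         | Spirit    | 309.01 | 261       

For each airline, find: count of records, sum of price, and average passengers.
SELECT airline,
       COUNT(*) as cnt,
       SUM(price) as total_price,
       AVG(passengers) as avg_passengers
FROM flights
GROUP BY airline

Result:
  JetBlue: 1 records, 644.49 total price, 107.00 avg passengers
  SkyAir: 4 records, 1700.03 total price, 176.00 avg passengers
  Southwest: 1 records, 824.67 total price, 79.00 avg passengers
  Spirit: 2 records, 633.69 total price, 257.00 avg passengers
  United: 1 records, 308.11 total price, 246.00 avg passengers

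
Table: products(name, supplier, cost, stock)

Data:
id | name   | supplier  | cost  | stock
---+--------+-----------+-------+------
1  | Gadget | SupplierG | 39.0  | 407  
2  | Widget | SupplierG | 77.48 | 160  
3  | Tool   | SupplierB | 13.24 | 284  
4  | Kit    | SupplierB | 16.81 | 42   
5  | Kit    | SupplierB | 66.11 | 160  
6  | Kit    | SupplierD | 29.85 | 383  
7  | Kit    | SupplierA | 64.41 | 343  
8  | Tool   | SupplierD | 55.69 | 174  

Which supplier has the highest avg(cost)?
SELECT supplier, AVG(cost) as val
FROM products
GROUP BY supplier
ORDER BY val DESC
LIMIT 1

Result: SupplierA with avg(cost) = 64.41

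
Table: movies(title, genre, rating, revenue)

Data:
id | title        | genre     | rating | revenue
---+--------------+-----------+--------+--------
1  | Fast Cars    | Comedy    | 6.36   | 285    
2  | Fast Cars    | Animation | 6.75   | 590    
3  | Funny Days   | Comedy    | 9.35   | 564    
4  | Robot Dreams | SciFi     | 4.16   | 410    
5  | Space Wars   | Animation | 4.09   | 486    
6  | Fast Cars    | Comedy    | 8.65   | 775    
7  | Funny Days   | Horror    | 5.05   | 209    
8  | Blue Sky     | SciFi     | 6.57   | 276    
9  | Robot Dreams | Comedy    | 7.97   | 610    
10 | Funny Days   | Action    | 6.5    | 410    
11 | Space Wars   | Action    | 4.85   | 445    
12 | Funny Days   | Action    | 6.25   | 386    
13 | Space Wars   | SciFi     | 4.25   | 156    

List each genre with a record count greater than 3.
SELECT genre, COUNT(*) as cnt
FROM movies
GROUP BY genre
HAVING COUNT(*) > 3

Result:
  Comedy: 4

Note: HAVING filters groups after aggregation, WHERE filters rows before.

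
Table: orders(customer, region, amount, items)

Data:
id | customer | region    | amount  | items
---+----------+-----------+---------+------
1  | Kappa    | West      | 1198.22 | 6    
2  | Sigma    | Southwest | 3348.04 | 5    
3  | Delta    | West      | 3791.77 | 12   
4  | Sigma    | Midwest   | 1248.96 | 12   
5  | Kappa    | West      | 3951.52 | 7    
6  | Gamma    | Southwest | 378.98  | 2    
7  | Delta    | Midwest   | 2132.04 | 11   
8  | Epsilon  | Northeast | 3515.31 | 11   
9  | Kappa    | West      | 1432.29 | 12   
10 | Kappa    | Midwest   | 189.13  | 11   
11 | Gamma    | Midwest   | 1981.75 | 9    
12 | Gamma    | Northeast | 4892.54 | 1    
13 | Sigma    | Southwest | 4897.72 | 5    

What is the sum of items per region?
SELECT region, SUM(items) as result
FROM orders
GROUP BY region

Result:
  Midwest: 43
  Northeast: 12
  Southwest: 12
  West: 37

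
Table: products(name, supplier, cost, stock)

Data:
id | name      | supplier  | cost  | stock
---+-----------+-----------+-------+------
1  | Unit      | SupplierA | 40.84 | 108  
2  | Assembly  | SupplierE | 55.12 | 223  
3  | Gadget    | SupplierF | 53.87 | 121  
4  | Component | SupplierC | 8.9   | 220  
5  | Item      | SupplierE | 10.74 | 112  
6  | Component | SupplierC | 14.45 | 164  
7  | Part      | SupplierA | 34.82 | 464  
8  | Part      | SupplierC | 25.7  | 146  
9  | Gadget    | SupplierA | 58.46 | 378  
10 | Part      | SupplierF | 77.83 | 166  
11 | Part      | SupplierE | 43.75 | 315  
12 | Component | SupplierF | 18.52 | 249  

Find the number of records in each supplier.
SELECT supplier, COUNT(*) as count
FROM products
GROUP BY supplier

Result:
  SupplierA: 3
  SupplierC: 3
  SupplierE: 3
  SupplierF: 3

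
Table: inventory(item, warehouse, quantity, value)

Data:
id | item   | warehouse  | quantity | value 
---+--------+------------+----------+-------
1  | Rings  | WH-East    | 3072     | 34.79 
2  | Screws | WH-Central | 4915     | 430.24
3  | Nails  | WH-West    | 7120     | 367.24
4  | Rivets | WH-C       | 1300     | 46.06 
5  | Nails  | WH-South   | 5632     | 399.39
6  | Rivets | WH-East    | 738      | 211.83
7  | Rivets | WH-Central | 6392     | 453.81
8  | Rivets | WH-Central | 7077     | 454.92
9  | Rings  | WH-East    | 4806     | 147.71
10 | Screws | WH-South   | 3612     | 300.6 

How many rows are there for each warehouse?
SELECT warehouse, COUNT(*) as count
FROM inventory
GROUP BY warehouse

Result:
  WH-C: 1
  WH-Central: 3
  WH-East: 3
  WH-South: 2
  WH-West: 1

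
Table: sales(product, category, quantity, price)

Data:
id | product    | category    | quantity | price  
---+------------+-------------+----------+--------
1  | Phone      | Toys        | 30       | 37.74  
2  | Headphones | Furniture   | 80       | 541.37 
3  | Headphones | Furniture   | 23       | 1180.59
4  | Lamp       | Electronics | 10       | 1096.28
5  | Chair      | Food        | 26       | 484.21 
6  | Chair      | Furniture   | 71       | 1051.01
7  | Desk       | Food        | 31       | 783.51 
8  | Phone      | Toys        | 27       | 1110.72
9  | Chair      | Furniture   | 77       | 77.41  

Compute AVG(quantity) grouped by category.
SELECT category, AVG(quantity) as result
FROM sales
GROUP BY category

Result:
  Electronics: 10.00
  Food: 28.50
  Furniture: 62.75
  Toys: 28.50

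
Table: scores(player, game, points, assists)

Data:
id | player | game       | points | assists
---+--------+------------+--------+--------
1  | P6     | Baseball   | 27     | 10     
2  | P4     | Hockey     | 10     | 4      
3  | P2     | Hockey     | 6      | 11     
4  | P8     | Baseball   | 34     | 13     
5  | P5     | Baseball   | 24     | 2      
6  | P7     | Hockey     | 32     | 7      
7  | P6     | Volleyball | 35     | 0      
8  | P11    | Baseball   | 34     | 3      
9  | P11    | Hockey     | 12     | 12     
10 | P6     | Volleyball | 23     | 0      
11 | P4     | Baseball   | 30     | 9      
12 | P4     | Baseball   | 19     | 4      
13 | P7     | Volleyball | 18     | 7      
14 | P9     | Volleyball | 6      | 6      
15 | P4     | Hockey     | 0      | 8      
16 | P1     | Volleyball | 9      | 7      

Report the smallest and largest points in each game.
SELECT game, MIN(points), MAX(points)
FROM scores
GROUP BY game

Result:
  Baseball: min=19, max=34
  Hockey: min=0, max=32
  Volleyball: min=6, max=35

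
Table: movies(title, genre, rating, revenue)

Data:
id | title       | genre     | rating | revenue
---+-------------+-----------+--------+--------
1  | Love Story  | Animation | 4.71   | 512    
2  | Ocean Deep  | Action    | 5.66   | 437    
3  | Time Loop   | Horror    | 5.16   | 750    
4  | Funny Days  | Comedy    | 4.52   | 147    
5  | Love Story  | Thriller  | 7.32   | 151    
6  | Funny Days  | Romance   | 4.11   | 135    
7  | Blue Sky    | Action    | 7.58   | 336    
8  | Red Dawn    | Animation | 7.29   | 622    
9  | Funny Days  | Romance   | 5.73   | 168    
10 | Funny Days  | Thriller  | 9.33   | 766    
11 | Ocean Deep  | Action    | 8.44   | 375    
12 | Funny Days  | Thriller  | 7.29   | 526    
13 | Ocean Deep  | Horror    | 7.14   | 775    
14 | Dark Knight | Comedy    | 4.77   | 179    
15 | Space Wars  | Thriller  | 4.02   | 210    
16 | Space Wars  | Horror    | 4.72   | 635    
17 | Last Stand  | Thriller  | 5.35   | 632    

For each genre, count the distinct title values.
SELECT genre, COUNT(DISTINCT title)
FROM movies
GROUP BY genre

Result:
  Action: 2 distinct
  Animation: 2 distinct
  Comedy: 2 distinct
  Horror: 3 distinct
  Romance: 1 distinct
  Thriller: 4 distinct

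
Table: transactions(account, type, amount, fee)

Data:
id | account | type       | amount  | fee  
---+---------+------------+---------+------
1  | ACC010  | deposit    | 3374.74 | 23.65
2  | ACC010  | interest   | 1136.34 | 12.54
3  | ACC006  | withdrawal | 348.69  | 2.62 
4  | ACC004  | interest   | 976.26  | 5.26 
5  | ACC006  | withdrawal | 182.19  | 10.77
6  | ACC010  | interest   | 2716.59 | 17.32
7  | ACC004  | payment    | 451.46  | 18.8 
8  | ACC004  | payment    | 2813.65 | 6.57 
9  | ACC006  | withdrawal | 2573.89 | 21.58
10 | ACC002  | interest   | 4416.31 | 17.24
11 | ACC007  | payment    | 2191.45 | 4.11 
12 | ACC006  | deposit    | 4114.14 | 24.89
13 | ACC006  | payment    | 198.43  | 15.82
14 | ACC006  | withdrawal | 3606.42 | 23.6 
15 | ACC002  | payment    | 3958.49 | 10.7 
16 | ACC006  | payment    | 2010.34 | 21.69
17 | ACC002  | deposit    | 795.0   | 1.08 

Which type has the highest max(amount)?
SELECT type, MAX(amount) as val
FROM transactions
GROUP BY type
ORDER BY val DESC
LIMIT 1

Result: interest with max(amount) = 4416.31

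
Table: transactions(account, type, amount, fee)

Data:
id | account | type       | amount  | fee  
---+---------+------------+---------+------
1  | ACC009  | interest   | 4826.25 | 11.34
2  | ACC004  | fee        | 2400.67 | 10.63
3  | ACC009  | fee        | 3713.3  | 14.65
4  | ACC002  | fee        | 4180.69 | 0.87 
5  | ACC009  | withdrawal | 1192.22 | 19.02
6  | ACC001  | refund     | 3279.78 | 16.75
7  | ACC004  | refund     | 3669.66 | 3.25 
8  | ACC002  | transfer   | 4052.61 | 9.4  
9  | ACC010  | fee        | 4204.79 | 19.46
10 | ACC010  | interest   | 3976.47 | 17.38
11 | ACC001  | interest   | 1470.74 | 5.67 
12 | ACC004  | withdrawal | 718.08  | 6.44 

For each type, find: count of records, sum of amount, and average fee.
SELECT type,
       COUNT(*) as cnt,
       SUM(amount) as total_amount,
       AVG(fee) as avg_fee
FROM transactions
GROUP BY type

Result:
  fee: 4 records, 14499.45 total amount, 11.40 avg fee
  interest: 3 records, 10273.46 total amount, 11.46 avg fee
  refund: 2 records, 6949.44 total amount, 10.00 avg fee
  transfer: 1 records, 4052.61 total amount, 9.40 avg fee
  withdrawal: 2 records, 1910.30 total amount, 12.73 avg fee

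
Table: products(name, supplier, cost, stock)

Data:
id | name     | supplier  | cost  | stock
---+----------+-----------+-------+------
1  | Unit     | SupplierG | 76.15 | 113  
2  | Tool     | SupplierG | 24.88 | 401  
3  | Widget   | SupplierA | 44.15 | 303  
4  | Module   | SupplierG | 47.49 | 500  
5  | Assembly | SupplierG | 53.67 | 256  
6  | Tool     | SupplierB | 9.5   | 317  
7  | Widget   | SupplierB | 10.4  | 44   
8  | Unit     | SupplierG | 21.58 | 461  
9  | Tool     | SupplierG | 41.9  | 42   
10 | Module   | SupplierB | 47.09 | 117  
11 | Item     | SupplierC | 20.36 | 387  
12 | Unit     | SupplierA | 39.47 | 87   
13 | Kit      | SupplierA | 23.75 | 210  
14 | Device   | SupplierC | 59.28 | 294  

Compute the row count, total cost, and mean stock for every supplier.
SELECT supplier,
       COUNT(*) as cnt,
       SUM(cost) as total_cost,
       AVG(stock) as avg_stock
FROM products
GROUP BY supplier

Result:
  SupplierA: 3 records, 107.37 total cost, 200.00 avg stock
  SupplierB: 3 records, 66.99 total cost, 159.33 avg stock
  SupplierC: 2 records, 79.64 total cost, 340.50 avg stock
  SupplierG: 6 records, 265.67 total cost, 295.50 avg stock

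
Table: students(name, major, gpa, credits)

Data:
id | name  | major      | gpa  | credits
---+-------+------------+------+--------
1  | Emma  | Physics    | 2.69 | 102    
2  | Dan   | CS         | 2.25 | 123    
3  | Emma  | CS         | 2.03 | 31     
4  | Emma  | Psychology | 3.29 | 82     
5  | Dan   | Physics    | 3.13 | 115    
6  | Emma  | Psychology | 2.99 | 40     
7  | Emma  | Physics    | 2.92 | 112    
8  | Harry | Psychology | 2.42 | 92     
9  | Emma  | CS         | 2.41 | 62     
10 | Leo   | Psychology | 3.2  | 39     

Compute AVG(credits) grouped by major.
SELECT major, AVG(credits) as result
FROM students
GROUP BY major

Result:
  CS: 72.00
  Physics: 109.67
  Psychology: 63.25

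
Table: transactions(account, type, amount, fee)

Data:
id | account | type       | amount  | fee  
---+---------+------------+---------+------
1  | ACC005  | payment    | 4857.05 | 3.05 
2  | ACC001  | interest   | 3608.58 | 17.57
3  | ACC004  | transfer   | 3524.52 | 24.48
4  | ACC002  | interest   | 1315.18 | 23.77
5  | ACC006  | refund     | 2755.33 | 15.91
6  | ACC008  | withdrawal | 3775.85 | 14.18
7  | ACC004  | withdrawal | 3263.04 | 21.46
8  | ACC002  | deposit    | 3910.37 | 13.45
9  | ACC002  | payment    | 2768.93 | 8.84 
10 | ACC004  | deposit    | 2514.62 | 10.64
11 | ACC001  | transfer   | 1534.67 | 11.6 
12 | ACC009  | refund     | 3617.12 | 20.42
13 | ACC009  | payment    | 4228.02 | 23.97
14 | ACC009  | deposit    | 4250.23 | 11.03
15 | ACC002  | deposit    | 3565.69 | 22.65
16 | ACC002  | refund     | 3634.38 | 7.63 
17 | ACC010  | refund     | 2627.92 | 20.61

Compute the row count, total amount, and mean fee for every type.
SELECT type,
       COUNT(*) as cnt,
       SUM(amount) as total_amount,
       AVG(fee) as avg_fee
FROM transactions
GROUP BY type

Result:
  deposit: 4 records, 14240.91 total amount, 14.44 avg fee
  interest: 2 records, 4923.76 total amount, 20.67 avg fee
  payment: 3 records, 11854.00 total amount, 11.95 avg fee
  refund: 4 records, 12634.75 total amount, 16.14 avg fee
  transfer: 2 records, 5059.19 total amount, 18.04 avg fee
  withdrawal: 2 records, 7038.89 total amount, 17.82 avg fee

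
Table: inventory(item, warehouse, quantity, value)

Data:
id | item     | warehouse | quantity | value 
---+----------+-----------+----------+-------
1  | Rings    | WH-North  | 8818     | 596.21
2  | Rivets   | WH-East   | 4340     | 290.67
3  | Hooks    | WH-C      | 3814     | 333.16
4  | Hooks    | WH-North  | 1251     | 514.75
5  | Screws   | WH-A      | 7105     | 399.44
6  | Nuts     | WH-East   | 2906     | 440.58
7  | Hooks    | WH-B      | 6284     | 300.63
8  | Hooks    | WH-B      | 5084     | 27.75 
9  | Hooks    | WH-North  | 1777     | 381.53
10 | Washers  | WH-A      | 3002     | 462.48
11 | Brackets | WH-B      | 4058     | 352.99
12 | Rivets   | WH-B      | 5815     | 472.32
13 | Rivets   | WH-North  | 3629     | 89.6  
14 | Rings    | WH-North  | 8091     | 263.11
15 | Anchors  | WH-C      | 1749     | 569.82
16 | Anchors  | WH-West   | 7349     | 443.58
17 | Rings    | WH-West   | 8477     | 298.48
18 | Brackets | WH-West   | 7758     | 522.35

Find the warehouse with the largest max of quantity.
SELECT warehouse, MAX(quantity) as val
FROM inventory
GROUP BY warehouse
ORDER BY val DESC
LIMIT 1

Result: WH-North with max(quantity) = 8818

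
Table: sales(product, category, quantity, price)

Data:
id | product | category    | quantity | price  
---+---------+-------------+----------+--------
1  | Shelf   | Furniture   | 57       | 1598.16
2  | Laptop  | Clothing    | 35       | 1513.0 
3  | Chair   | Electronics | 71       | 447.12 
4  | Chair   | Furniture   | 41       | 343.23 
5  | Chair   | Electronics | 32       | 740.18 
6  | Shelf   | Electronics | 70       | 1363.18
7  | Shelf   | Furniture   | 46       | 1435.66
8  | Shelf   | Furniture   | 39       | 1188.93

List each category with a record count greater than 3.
SELECT category, COUNT(*) as cnt
FROM sales
GROUP BY category
HAVING COUNT(*) > 3

Result:
  Furniture: 4

Note: HAVING filters groups after aggregation, WHERE filters rows before.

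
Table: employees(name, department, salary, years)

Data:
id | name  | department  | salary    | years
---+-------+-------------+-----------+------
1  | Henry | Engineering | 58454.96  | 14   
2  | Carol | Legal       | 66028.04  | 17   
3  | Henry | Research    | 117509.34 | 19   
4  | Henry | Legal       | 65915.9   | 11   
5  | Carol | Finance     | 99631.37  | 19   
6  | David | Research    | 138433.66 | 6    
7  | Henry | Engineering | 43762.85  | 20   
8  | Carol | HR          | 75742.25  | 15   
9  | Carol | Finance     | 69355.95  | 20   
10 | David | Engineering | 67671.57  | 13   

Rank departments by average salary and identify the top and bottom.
SELECT department, AVG(salary)
FROM employees
GROUP BY department
ORDER BY AVG(salary)

All groups:
  Engineering: 56629.79
  Legal: 65971.97
  HR: 75742.25
  Finance: 84493.66
  Research: 127971.50

Highest: Research (127971.50)
Lowest: Engineering (56629.79)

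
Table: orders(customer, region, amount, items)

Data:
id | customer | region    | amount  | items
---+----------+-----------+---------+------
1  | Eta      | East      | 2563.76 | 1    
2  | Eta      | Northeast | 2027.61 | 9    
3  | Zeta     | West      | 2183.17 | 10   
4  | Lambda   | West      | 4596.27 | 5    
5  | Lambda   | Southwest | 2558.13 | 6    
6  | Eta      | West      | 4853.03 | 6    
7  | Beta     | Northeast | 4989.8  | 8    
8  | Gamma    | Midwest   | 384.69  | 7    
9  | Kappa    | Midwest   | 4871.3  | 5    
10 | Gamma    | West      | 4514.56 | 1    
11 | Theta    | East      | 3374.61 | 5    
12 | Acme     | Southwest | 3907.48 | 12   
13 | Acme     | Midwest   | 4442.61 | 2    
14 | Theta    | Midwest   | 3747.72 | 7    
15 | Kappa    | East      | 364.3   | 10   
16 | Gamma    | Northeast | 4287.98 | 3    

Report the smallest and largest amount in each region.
SELECT region, MIN(amount), MAX(amount)
FROM orders
GROUP BY region

Result:
  East: min=364.30, max=3374.61
  Midwest: min=384.69, max=4871.30
  Northeast: min=2027.61, max=4989.80
  Southwest: min=2558.13, max=3907.48
  West: min=2183.17, max=4853.03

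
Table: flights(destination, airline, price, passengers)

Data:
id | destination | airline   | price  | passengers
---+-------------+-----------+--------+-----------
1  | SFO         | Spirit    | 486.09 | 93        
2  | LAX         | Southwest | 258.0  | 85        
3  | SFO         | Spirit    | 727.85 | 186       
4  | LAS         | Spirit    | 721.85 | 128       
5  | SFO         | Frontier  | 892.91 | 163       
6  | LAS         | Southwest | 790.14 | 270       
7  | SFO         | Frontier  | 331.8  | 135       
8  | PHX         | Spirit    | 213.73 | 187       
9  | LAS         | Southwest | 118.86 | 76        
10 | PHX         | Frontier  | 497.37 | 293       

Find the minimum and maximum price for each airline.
SELECT airline, MIN(price), MAX(price)
FROM flights
GROUP BY airline

Result:
  Frontier: min=331.80, max=892.91
  Southwest: min=118.86, max=790.14
  Spirit: min=213.73, max=727.85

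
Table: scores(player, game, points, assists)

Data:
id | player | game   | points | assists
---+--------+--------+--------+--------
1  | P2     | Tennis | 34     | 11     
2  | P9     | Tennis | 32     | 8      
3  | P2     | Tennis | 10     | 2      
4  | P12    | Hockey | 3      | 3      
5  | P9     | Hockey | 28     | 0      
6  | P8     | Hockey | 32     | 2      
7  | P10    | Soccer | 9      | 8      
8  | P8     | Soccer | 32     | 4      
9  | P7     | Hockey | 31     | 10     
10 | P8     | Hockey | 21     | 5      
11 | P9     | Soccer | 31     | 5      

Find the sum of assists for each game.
SELECT game, SUM(assists) as result
FROM scores
GROUP BY game

Result:
  Hockey: 20
  Soccer: 17
  Tennis: 21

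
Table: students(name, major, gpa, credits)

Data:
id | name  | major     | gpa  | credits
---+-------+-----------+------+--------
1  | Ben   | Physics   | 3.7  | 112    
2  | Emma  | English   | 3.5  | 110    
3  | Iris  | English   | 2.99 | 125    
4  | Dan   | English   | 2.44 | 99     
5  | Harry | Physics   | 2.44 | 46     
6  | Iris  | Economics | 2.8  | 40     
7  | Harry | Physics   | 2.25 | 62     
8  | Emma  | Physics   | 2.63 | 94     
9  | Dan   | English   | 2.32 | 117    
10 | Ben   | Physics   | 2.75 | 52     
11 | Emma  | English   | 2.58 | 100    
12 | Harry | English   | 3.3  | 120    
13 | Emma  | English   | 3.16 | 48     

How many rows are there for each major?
SELECT major, COUNT(*) as count
FROM students
GROUP BY major

Result:
  Economics: 1
  English: 7
  Physics: 5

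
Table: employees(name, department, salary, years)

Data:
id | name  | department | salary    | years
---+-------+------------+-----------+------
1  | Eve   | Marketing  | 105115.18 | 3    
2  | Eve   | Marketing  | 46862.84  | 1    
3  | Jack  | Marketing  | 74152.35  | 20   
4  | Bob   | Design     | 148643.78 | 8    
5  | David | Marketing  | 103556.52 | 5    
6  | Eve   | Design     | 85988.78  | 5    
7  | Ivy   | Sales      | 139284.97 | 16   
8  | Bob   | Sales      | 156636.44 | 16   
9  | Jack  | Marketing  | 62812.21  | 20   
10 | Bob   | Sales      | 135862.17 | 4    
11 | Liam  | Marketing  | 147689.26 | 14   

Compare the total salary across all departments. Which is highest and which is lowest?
SELECT department, SUM(salary)
FROM employees
GROUP BY department
ORDER BY SUM(salary)

All groups:
  Design: 234632.56
  Sales: 431783.58
  Marketing: 540188.36

Highest: Marketing (540188.36)
Lowest: Design (234632.56)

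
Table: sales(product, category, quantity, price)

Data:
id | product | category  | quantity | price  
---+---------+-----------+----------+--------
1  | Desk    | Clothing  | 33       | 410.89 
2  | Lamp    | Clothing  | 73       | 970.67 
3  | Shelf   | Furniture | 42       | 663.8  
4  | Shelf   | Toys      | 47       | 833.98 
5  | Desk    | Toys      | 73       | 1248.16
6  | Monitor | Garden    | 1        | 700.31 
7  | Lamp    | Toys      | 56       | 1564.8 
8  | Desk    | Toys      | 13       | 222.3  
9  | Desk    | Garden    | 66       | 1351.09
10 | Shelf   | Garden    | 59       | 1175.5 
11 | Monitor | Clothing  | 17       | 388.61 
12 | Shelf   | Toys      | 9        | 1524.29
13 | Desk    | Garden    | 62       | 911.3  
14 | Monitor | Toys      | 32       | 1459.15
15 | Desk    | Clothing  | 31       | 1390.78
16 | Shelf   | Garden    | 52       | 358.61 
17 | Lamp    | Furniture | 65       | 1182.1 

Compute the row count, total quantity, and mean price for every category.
SELECT category,
       COUNT(*) as cnt,
       SUM(quantity) as total_quantity,
       AVG(price) as avg_price
FROM sales
GROUP BY category

Result:
  Clothing: 4 records, 154 total quantity, 790.24 avg price
  Furniture: 2 records, 107 total quantity, 922.95 avg price
  Garden: 5 records, 240 total quantity, 899.36 avg price
  Toys: 6 records, 230 total quantity, 1142.11 avg price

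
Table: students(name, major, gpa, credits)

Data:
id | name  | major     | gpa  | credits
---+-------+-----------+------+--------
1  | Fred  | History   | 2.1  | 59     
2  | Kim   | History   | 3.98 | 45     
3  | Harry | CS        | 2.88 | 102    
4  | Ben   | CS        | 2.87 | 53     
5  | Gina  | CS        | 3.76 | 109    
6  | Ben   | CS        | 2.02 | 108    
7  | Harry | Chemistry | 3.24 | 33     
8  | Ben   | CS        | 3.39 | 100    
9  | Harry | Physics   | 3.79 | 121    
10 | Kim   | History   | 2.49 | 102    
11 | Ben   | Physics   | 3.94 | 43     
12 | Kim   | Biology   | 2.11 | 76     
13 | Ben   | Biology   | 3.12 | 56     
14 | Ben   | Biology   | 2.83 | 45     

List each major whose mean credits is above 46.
SELECT major, AVG(credits)
FROM students
GROUP BY major
HAVING AVG(credits) > 46

Result:
  Biology: avg=59.00
  CS: avg=94.40
  History: avg=68.67
  Physics: avg=82.00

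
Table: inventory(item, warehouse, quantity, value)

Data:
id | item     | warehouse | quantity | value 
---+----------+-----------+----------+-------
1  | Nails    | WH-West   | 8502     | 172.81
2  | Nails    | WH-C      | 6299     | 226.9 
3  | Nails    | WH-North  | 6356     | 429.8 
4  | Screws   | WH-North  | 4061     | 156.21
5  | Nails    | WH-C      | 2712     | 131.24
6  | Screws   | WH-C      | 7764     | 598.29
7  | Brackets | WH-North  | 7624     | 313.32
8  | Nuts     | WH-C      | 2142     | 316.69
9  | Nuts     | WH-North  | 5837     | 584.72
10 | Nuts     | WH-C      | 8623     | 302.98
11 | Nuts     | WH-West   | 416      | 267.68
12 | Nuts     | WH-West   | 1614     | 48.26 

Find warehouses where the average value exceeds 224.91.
SELECT warehouse, AVG(value)
FROM inventory
GROUP BY warehouse
HAVING AVG(value) > 224.91

Result:
  WH-C: avg=315.22
  WH-North: avg=371.01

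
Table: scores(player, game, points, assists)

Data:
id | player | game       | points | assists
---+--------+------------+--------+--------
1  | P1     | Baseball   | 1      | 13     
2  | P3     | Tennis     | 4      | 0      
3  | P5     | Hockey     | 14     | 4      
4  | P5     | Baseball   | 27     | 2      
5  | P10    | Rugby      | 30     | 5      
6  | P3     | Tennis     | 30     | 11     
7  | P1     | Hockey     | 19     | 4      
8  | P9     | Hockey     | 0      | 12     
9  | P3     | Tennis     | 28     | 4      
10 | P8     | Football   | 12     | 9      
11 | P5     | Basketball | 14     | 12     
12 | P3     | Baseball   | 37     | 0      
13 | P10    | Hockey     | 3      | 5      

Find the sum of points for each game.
SELECT game, SUM(points) as result
FROM scores
GROUP BY game

Result:
  Baseball: 65
  Basketball: 14
  Football: 12
  Hockey: 36
  Rugby: 30
  Tennis: 62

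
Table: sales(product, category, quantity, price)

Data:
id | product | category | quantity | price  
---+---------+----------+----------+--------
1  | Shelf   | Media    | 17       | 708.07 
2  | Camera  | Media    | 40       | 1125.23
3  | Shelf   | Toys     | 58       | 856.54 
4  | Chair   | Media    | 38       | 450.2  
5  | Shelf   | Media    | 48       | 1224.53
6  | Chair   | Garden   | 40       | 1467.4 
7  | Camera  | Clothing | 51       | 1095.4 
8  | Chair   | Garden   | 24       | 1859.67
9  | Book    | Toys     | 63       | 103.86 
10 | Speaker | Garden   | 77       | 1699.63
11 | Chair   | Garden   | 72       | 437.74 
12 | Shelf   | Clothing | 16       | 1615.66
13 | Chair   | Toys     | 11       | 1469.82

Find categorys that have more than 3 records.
SELECT category, COUNT(*) as cnt
FROM sales
GROUP BY category
HAVING COUNT(*) > 3

Result:
  Garden: 4
  Media: 4

Note: HAVING filters groups after aggregation, WHERE filters rows before.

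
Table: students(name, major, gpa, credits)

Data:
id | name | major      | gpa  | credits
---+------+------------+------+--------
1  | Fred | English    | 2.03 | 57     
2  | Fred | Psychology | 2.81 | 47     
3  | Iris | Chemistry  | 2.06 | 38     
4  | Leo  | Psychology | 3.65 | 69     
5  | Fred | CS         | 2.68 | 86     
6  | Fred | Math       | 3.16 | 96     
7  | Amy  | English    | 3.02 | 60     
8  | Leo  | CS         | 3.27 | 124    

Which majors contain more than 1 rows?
SELECT major, COUNT(*) as cnt
FROM students
GROUP BY major
HAVING COUNT(*) > 1

Result:
  CS: 2
  English: 2
  Psychology: 2

Note: HAVING filters groups after aggregation, WHERE filters rows before.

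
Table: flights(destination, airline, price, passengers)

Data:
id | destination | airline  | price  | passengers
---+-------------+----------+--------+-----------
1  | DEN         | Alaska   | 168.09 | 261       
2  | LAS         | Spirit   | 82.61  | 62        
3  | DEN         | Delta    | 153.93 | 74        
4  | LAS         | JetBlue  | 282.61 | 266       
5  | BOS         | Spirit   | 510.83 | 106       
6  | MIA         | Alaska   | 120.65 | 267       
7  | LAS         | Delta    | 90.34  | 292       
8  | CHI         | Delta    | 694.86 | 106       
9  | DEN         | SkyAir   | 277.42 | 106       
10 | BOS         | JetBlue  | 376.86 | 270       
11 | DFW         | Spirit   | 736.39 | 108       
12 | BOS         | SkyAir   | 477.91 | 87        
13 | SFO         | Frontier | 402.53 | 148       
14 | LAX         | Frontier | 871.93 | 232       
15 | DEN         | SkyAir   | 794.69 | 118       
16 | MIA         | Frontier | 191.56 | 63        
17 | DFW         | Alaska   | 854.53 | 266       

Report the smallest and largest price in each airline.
SELECT airline, MIN(price), MAX(price)
FROM flights
GROUP BY airline

Result:
  Alaska: min=120.65, max=854.53
  Delta: min=90.34, max=694.86
  Frontier: min=191.56, max=871.93
  JetBlue: min=282.61, max=376.86
  SkyAir: min=277.42, max=794.69
  Spirit: min=82.61, max=736.39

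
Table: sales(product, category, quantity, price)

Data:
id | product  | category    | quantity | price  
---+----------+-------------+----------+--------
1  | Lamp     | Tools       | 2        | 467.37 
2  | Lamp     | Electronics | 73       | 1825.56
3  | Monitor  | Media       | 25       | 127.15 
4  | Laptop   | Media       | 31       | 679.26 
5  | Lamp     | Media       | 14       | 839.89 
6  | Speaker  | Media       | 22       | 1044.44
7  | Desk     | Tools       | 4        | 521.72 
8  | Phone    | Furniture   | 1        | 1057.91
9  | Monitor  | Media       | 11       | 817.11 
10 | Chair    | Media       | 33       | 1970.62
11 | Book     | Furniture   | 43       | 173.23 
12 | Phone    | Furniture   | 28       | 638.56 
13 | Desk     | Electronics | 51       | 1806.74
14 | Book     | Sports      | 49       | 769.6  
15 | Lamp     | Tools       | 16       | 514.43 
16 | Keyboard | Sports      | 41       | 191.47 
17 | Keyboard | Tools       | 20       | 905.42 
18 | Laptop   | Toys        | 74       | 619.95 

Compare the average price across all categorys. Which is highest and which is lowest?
SELECT category, AVG(price)
FROM sales
GROUP BY category
ORDER BY AVG(price)

All groups:
  Sports: 480.54
  Tools: 602.24
  Toys: 619.95
  Furniture: 623.23
  Media: 913.08
  Electronics: 1816.15

Highest: Electronics (1816.15)
Lowest: Sports (480.54)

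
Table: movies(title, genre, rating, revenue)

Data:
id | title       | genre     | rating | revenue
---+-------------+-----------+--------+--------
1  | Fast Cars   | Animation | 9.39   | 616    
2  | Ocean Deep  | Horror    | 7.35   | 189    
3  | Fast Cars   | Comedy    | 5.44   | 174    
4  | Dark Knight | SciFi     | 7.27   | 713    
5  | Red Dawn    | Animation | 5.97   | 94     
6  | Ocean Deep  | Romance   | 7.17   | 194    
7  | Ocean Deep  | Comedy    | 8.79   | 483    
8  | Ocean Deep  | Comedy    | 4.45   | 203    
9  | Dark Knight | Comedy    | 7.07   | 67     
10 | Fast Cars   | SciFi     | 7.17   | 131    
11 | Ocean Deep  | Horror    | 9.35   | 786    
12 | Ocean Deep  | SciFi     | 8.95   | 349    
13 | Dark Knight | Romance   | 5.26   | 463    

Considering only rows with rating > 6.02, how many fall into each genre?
SELECT genre, COUNT(*)
FROM movies
WHERE rating > 6.02
GROUP BY genre

Note: WHERE filters rows before grouping.

Result:
  Animation: 1
  Comedy: 2
  Horror: 2
  Romance: 1
  SciFi: 3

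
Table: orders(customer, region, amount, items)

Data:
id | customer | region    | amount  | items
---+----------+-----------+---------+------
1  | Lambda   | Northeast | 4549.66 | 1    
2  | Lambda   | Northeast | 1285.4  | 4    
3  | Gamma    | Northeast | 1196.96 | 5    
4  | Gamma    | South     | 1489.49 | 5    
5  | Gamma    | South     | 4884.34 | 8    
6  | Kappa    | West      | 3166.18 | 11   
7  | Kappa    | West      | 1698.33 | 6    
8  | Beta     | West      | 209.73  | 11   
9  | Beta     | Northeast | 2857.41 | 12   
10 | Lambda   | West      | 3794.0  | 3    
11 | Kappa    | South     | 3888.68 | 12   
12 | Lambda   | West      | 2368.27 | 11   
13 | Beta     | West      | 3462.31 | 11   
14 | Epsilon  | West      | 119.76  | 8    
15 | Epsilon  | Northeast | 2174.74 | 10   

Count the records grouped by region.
SELECT region, COUNT(*) as count
FROM orders
GROUP BY region

Result:
  Northeast: 5
  South: 3
  West: 7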